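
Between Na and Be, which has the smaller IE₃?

Na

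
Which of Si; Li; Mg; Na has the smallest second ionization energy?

Mg

After 1 electron has been removed, what remains? Si⁺ still has 3 valence electrons; Li⁺ is the bare [He] core; Mg⁺ still has 1 valence electron; Na⁺ is the bare [Ne] core.
Breaking into a closed-shell core is much more expensive than removing a leftover valence electron — Na and Li have the largest IE_2 here.
Valence configurations: Si⁺ [Ne]3s²3p¹, Mg⁺ [Ne]3s¹.
Tabulated IE_2 (kJ/mol): Si 1577, Li 7298, Mg 1451, Na 4562.
Overall IE_2 order: Mg < Si < Na < Li.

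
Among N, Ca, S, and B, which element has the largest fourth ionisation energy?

After 3 electrons have been removed, what remains? N³⁺ still has 2 valence electrons; Ca³⁺ is already 1 electron into the core; S³⁺ still has 3 valence electrons; B³⁺ is the bare [He] core.
Usually core removal costs more than valence removal, but here the competition is close: a tightly held n=2 valence electron can cost more to remove than an n=3 core electron, so the actual values have to decide it.
Valence configurations: N³⁺ [He]2s², S³⁺ [Ne]3s²3p¹.
Tabulated IE_4 (kJ/mol): N 7475, Ca 6491, S 4556, B 25026.
Putting it together, IE_4: S < Ca < N < B.

B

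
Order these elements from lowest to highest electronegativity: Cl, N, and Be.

Be, N, Cl

Be is in period 2, group 2; N is in period 2, group 15; Cl is in period 3, group 17.
Smaller atoms with higher effective nuclear charge are more electronegative.
These span different periods and groups, so the two trends combine.
N > Be: both are in period 2; the period trend gives N the larger value.
Cl > N: period and group pull opposite ways; the across-period shift dominates (3.16 vs 3.04).
For reference (Pauling): Be 1.57, N 3.04, Cl 3.16.
So from lowest to highest: Be < N < Cl.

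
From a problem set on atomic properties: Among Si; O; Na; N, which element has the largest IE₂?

After 1 electron has been removed, what remains? Si⁺ still has 3 valence electrons; O⁺ still has 5 valence electrons; Na⁺ is the bare [Ne] core; N⁺ still has 4 valence electrons.
Pulling an electron out of a noble-gas core costs far more than removing a remaining valence electron, so Na sits at the high end of IE_2.
Valence configurations: Si⁺ [Ne]3s²3p¹, O⁺ [He]2s²2p³, N⁺ [He]2s²2p².
Approximate IE_2 values (kJ/mol): Si 1577, O 3388, Na 4562, N 2856.
So the second ionization energies run Si < N < O < Na.

Na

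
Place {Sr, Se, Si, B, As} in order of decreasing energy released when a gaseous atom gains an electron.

B is in period 2, group 13; Si is in period 3, group 14; As is in period 4, group 15; Se is in period 4, group 16; Sr is in period 5, group 2.
EA tends to increase across a period and decrease down a group, though the pattern is less regular than for IE or radius.
Neither a single period nor a single group — weigh both effects.
B > Sr: both effects reinforce here, so B is clearly the higher of the two.
As > B: the two effects oppose for this pair; the across-period effect wins (78 vs 27 kJ/mol).
Si > As: the two effects oppose for this pair; the down-group effect wins (134 vs 78 kJ/mol).
Se > Si: period and group pull opposite ways; the across-period shift dominates (195 vs 134 kJ/mol).
For reference (kJ/mol): B 27, Si 134, As 78, Se 195, Sr 5.
So from highest to lowest: Se > Si > As > B > Sr.

Se > Si > As > B > Sr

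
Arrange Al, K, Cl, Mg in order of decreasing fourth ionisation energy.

Al > Mg > K > Cl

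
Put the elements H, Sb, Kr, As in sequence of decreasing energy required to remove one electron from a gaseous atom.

H is in period 1, group 1; As is in period 4, group 15; Kr is in period 4, group 18; Sb is in period 5, group 15.
First ionization energy rises across a period (greater Z_eff holds electrons more tightly) and falls down a group (valence electrons are farther from the nucleus).
These span different periods and groups, so the two trends combine.
As > Sb: As sits above Sb in group 15, so the down-group effect alone puts As higher.
H > As: the two effects oppose for this pair; the down-group effect wins (1312 vs 947 kJ/mol).
Kr > H: period and group pull opposite ways; the across-period shift dominates (1351 vs 1312 kJ/mol).
For reference (kJ/mol): H 1312, As 947, Kr 1351, Sb 831.
So from highest to lowest: Kr > H > As > Sb.

Kr, H, As, Sb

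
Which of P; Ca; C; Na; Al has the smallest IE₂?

Consider each +1 ion: P⁺ still has 4 valence electrons; Ca⁺ still has 1 valence electron; C⁺ still has 3 valence electrons; Na⁺ is the bare [Ne] core; Al⁺ still has 2 valence electrons.
Breaking into a closed-shell core is much more expensive than removing a leftover valence electron — Na has the largest IE_2 here.
Valence configurations: P⁺ [Ne]3s²3p², Ca⁺ [Ar]4s¹, C⁺ [He]2s²2p¹, Al⁺ [Ne]3s².
The numbers (kJ/mol): P 1907, Ca 1145, C 2353, Na 4562, Al 1817.
Overall IE_2 order: Ca < Al < P < C < Na.

Ca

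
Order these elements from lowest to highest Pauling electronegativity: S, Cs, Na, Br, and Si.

Cs < Na < Si < S < Br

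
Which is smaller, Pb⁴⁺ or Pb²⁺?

Pb⁴⁺

Both ions have Z = 82 protons, but Pb⁴⁺ has lost more electrons, so its remaining electrons feel a larger effective nuclear charge per electron and are pulled in more tightly.
Higher positive charge → smaller ion, so Pb²⁺ > Pb⁴⁺.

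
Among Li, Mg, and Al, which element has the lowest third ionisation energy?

IE_3 is the cost of taking one more electron from the +2 cation: Li²⁺ is already 1 electron into the core; Mg²⁺ is the bare [Ne] core; Al²⁺ still has 1 valence electron.
Pulling an electron out of a noble-gas core costs far more than removing a remaining valence electron, so Mg and Li sit at the high end of IE_3.
Tabulated IE_3 (kJ/mol): Li 11815, Mg 7733, Al 2745.
Putting it together, IE_3: Al < Mg < Li.

Al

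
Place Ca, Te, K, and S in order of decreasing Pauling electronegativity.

S > Te > Ca > K

S is in period 3, group 16; K is in period 4, group 1; Ca is in period 4, group 2; Te is in period 5, group 16.
Electronegativity increases across a period and decreases down a group, tracking effective nuclear charge and atomic size.
Neither a single period nor a single group — weigh both effects.
Ca > K: both are in period 4; the period trend gives Ca the larger value.
Te > Ca: the two effects oppose for this pair; the across-period effect wins (2.10 vs 1.00).
S > Te: S sits above Te in group 16, so the down-group effect alone puts S higher.
Approximate values (Pauling): S 2.58, K 0.82, Ca 1.00, Te 2.10.
So from highest to lowest: S > Te > Ca > K.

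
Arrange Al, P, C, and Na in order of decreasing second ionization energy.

The second ionization energy removes an electron from the +1 ion. For each element: Al⁺ still has 2 valence electrons; P⁺ still has 4 valence electrons; C⁺ still has 3 valence electrons; Na⁺ is the bare [Ne] core.
Pulling an electron out of a noble-gas core costs far more than removing a remaining valence electron, so Na sits at the high end of IE_2.
Valence configurations: Al⁺ [Ne]3s², P⁺ [Ne]3s²3p², C⁺ [He]2s²2p¹.
Tabulated IE_2 (kJ/mol): Al 1817, P 1907, C 2353, Na 4562.
So the second ionization energies run Al < P < C < Na.

Na > C > P > Al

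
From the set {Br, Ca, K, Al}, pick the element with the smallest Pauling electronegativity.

K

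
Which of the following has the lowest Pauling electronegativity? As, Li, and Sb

Li

Smaller atoms with higher effective nuclear charge are more electronegative.
These span different periods and groups, so the two trends combine.
Sb > Li: period and group pull opposite ways; the across-period shift dominates (2.05 vs 0.98).
As > Sb: As sits above Sb in group 15, so the down-group effect alone puts As higher.
Tabulated electronegativity (Pauling): Li 0.98, As 2.18, Sb 2.05.
The lowest Pauling electronegativity among these belongs to Li.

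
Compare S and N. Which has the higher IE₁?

N is in period 2, group 15; S is in period 3, group 16.
IE₁ increases left→right with effective nuclear charge and decreases top→bottom as the valence shell moves farther out.
A diagonal step moves right (one effect) and down (the opposite effect) at once.
N > S: the two effects oppose for this pair; the down-group effect wins (1402 vs 1000 kJ/mol).
Tabulated first ionization energy (kJ/mol): N 1402, S 1000.
So N has the higher IE₁ (N > S).

N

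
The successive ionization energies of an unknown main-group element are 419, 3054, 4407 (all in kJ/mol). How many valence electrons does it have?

Look for the largest jump between consecutive ionization energies: IE2/IE1 ≈ 7.3, far larger than any earlier ratio.
That jump marks the point where a core electron is being removed. So the atom has 1 valence electron.

1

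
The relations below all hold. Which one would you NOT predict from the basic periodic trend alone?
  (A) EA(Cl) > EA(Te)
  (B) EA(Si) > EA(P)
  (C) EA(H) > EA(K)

The general trend: electron affinity increases across a period and decreases down a group.
(A) Cl (period 3, group 17) vs Te (period 5, group 16): the stated order agrees with the simple trend.
(B) Si (period 3, group 14) vs P (period 3, group 15): the stated order contradicts the simple trend.
(C) H (period 1, group 1) vs K (period 4, group 1): the stated order agrees with the simple trend.
The exception is (B): adding an electron to P's half-filled 3p³ is unfavourable, so Si (3p²) has the more exothermic EA.

(B)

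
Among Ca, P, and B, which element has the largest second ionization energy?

Consider each +1 ion: Ca⁺ still has 1 valence electron; P⁺ still has 4 valence electrons; B⁺ still has 2 valence electrons.
All are still removing valence electrons, so compare the +1 ions as you would atoms: IE_2 generally rises across a period (higher Z_eff) and falls down a group (larger shell), subject to the usual subshell exceptions.
Valence configurations: Ca⁺ [Ar]4s¹, P⁺ [Ne]3s²3p², B⁺ [He]2s².
The numbers (kJ/mol): Ca 1145, P 1907, B 2427.
Overall IE_2 order: Ca < P < B.

B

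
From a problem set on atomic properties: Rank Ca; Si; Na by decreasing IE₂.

IE_2 is the cost of taking one more electron from the +1 cation: Ca⁺ still has 1 valence electron; Si⁺ still has 3 valence electrons; Na⁺ is the bare [Ne] core.
Pulling an electron out of a noble-gas core costs far more than removing a remaining valence electron, so Na sits at the high end of IE_2.
Valence configurations: Ca⁺ [Ar]4s¹, Si⁺ [Ne]3s²3p¹.
Approximate IE_2 values (kJ/mol): Ca 1145, Si 1577, Na 4562.
Hence IE_2: Ca < Si < Na.

Na > Si > Ca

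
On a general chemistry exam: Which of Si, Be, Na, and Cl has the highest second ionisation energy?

IE_2 is the cost of taking one more electron from the +1 cation: Si⁺ still has 3 valence electrons; Be⁺ still has 1 valence electron; Na⁺ is the bare [Ne] core; Cl⁺ still has 6 valence electrons.
Breaking into a closed-shell core is much more expensive than removing a leftover valence electron — Na has the largest IE_2 here.
Valence configurations: Si⁺ [Ne]3s²3p¹, Be⁺ [He]2s¹, Cl⁺ [Ne]3s²3p⁴.
Approximate IE_2 values (kJ/mol): Si 1577, Be 1757, Na 4562, Cl 2298.
Overall IE_2 order: Si < Be < Cl < Na.

Na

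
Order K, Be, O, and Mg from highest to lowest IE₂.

The second ionization energy removes an electron from the +1 ion. For each element: K⁺ is the bare [Ar] core; Be⁺ still has 1 valence electron; O⁺ still has 5 valence electrons; Mg⁺ still has 1 valence electron.
Usually core removal costs more than valence removal, but here the competition is close: a tightly held n=2 valence electron can cost more to remove than an n=3 core electron, so the actual values have to decide it.
Valence configurations: Be⁺ [He]2s¹, O⁺ [He]2s²2p³, Mg⁺ [Ne]3s¹.
Approximate IE_2 values (kJ/mol): K 3052, Be 1757, O 3388, Mg 1451.
Putting it together, IE_2: Mg < Be < K < O.

O > K > Be > Mg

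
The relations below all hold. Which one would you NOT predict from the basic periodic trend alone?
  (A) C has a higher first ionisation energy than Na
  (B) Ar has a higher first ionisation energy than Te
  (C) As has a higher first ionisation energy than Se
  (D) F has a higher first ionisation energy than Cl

(C)

The general trend: first ionisation energy increases across a period and decreases down a group.
(A) C (period 2, group 14) vs Na (period 3, group 1): the stated order agrees with the simple trend.
(B) Ar (period 3, group 18) vs Te (period 5, group 16): the stated order agrees with the simple trend.
(C) As (period 4, group 15) vs Se (period 4, group 16): the stated order contradicts the simple trend.
(D) F (period 2, group 17) vs Cl (period 3, group 17): the stated order agrees with the simple trend.
The exception is (C): Se (4p⁴) ionizes more easily than half-filled As (4p³).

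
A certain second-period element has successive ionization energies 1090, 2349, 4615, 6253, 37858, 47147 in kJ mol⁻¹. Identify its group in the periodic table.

Group 14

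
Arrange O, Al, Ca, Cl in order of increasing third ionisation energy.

Consider each +2 ion: O²⁺ still has 4 valence electrons; Al²⁺ still has 1 valence electron; Ca²⁺ is the bare [Ar] core; Cl²⁺ still has 5 valence electrons.
Usually core removal costs more than valence removal, but here the competition is close: a tightly held n=2 valence electron can cost more to remove than an n=3 core electron, so the actual values have to decide it.
Valence configurations: O²⁺ [He]2s²2p², Al²⁺ [Ne]3s¹, Cl²⁺ [Ne]3s²3p³.
The numbers (kJ/mol): O 5300, Al 2745, Ca 4912, Cl 3822.
So the third ionization energies run Al < Cl < Ca < O.

Al < Cl < Ca < O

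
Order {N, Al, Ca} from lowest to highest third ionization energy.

Al, N, Ca

Consider each +2 ion: N²⁺ still has 3 valence electrons; Al²⁺ still has 1 valence electron; Ca²⁺ is the bare [Ar] core.
Core electrons are held far more tightly than valence electrons, so Ca tops the IE_3 order.
Valence configurations: N²⁺ [He]2s²2p¹, Al²⁺ [Ne]3s¹.
Approximate IE_3 values (kJ/mol): N 4578, Al 2745, Ca 4912.
Hence IE_3: Al < N < Ca.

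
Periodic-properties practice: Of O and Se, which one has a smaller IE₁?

Se

O is in period 2, group 16; Se is in period 4, group 16.
Removing the outermost electron gets harder across a period and easier down a group.
All are in group 16, so first ionization energy increases up the group.
So Se has the smaller IE₁ (Se < O).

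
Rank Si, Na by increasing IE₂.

Si < Na

Consider each +1 ion: Si⁺ still has 3 valence electrons; Na⁺ is the bare [Ne] core.
Pulling an electron out of a noble-gas core costs far more than removing a remaining valence electron, so Na sits at the high end of IE_2.
The numbers (kJ/mol): Si 1577, Na 4562.
So the second ionization energies run Si < Na.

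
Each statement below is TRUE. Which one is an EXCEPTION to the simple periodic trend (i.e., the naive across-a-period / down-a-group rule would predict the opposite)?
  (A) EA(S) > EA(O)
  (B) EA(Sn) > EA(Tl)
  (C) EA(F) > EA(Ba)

The general trend: electron affinity increases across a period and decreases down a group.
(A) S (period 3, group 16) vs O (period 2, group 16): the stated order contradicts the simple trend.
(B) Sn (period 5, group 14) vs Tl (period 6, group 13): the stated order agrees with the simple trend.
(C) F (period 2, group 17) vs Ba (period 6, group 2): the stated order agrees with the simple trend.
The exception is (A): the compact 2p subshell of O repels the added electron more than S's larger 3p does.

(A)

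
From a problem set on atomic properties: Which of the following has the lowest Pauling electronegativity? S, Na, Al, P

Na is in period 3, group 1; Al is in period 3, group 13; P is in period 3, group 15; S is in period 3, group 16.
Smaller atoms with higher effective nuclear charge are more electronegative.
All lie in period 3, so electronegativity increases left to right.
The lowest Pauling electronegativity among these belongs to Na.

Na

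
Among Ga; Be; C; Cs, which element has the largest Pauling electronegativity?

C

Be is in period 2, group 2; C is in period 2, group 14; Ga is in period 4, group 13; Cs is in period 6, group 1.
Atoms toward the upper right of the periodic table pull bonding electrons most strongly.
Neither a single period nor a single group — weigh both effects.
Be > Cs: both effects reinforce here, so Be is clearly the higher of the two.
Ga > Be: the two effects oppose for this pair; the across-period effect wins (1.81 vs 1.57).
C > Ga: both effects reinforce here, so C is clearly the higher of the two.
Tabulated electronegativity (Pauling): Be 1.57, C 2.55, Ga 1.81, Cs 0.79.
The largest Pauling electronegativity among these belongs to C.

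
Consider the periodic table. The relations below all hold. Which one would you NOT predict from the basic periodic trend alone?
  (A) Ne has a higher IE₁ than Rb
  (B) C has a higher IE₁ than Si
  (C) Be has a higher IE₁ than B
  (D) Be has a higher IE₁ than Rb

The general trend: IE₁ increases across a period and decreases down a group.
(A) Ne (period 2, group 18) vs Rb (period 5, group 1): the stated order agrees with the simple trend.
(B) C (period 2, group 14) vs Si (period 3, group 14): the stated order agrees with the simple trend.
(C) Be (period 2, group 2) vs B (period 2, group 13): the stated order contradicts the simple trend.
(D) Be (period 2, group 2) vs Rb (period 5, group 1): the stated order agrees with the simple trend.
The exception is (C): removing B's lone 2p electron is easier than breaking Be's filled 2s².

(C)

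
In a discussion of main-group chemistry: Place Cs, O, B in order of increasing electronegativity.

Cs < B < O

Smaller atoms with higher effective nuclear charge are more electronegative.
These span different periods and groups, so the two trends combine.
B > Cs: both effects reinforce here, so B is clearly the higher of the two.
O > B: both are in period 2; the period trend gives O the larger value.
Approximate values (Pauling): B 2.04, O 3.44, Cs 0.79.
So from lowest to highest: Cs < B < O.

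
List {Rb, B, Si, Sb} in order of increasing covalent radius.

B < Si < Sb < Rb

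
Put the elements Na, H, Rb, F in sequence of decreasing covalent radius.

H is in period 1, group 1; F is in period 2, group 17; Na is in period 3, group 1; Rb is in period 5, group 1.
Atomic radius shrinks across a period as nuclear charge pulls the same shell inward, and grows down a group as new shells are added.
Here both period and group differ, so the two effects have to be weighed against each other.
F > H: the two effects oppose for this pair; the down-group effect wins (64 vs 32 pm).
Na > F: relative to F, both the across-period and down-group shifts push Na's atomic radius up.
Rb > Na: they share group 1; the group trend gives Rb the larger value.
Approximate values (pm): H 32, F 64, Na 155, Rb 210.
So from largest to smallest: Rb > Na > F > H.

Rb > Na > F > H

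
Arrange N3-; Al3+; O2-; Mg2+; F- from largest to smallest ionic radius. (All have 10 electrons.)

All of these have 10 electrons, so size is governed by nuclear charge alone: the more protons, the stronger the pull on the same electron cloud, and the smaller the ion.
Nuclear charges: Al3+ (Z=13), Mg2+ (Z=12), F- (Z=9), O2- (Z=8), N3- (Z=7).
Largest to smallest: N3- > O2- > F- > Mg2+ > Al3+.

N3-, O2-, F-, Mg2+, Al3+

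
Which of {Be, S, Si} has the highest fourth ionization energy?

The fourth ionization energy removes an electron from the +3 ion. For each element: Be³⁺ is already 1 electron into the core; S³⁺ still has 3 valence electrons; Si³⁺ still has 1 valence electron.
Pulling an electron out of a noble-gas core costs far more than removing a remaining valence electron, so Be sits at the high end of IE_4.
Valence configurations: S³⁺ [Ne]3s²3p¹, Si³⁺ [Ne]3s¹.
Approximate IE_4 values (kJ/mol): Be 21007, S 4556, Si 4356.
Putting it together, IE_4: Si < S < Be.

Be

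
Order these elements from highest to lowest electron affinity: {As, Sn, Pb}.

Sn > As > Pb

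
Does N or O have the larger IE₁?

N

N is in period 2, group 15; O is in period 2, group 16.
IE₁ increases left→right with effective nuclear charge and decreases top→bottom as the valence shell moves farther out.
All lie in period 2; the across-period trend (first ionization energy increases left to right) applies, with the exception below.
Note the exception: N has a higher first ionization energy than O, contrary to the simple trend — pairing an electron in O's 2p⁴ costs repulsion energy, so O ionizes more easily than half-filled N (2p³).
For reference (kJ/mol): N 1402, O 1314.
So N has the larger IE₁ (N > O).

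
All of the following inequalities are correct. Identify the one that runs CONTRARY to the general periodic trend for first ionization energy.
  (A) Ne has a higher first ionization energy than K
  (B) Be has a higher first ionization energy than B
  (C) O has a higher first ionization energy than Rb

(B)

The general trend: first ionization energy increases across a period and decreases down a group.
(A) Ne (period 2, group 18) vs K (period 4, group 1): the stated order agrees with the simple trend.
(B) Be (period 2, group 2) vs B (period 2, group 13): the stated order contradicts the simple trend.
(C) O (period 2, group 16) vs Rb (period 5, group 1): the stated order agrees with the simple trend.
The exception is (B): removing B's lone 2p electron is easier than breaking Be's filled 2s².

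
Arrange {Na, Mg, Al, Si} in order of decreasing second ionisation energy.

Na > Al > Si > Mg

Consider each +1 ion: Na⁺ is the bare [Ne] core; Mg⁺ still has 1 valence electron; Al⁺ still has 2 valence electrons; Si⁺ still has 3 valence electrons.
Pulling an electron out of a noble-gas core costs far more than removing a remaining valence electron, so Na sits at the high end of IE_2.
Valence configurations: Mg⁺ [Ne]3s¹, Al⁺ [Ne]3s², Si⁺ [Ne]3s²3p¹.
Si⁺ loses a lone 3p electron whereas Al⁺ must break into a filled 3s² pair, so IE_2(Al) > IE_2(Si) even though Si has the higher nuclear charge.
Approximate IE_2 values (kJ/mol): Na 4562, Mg 1451, Al 1817, Si 1577.
So the second ionization energies run Mg < Si < Al < Na.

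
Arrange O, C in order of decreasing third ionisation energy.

Consider each +2 ion: O²⁺ still has 4 valence electrons; C²⁺ still has 2 valence electrons.
All are still removing valence electrons, so compare the +2 ions as you would atoms: IE_3 generally rises across a period (higher Z_eff) and falls down a group (larger shell), subject to the usual subshell exceptions.
Valence configurations: O²⁺ [He]2s²2p², C²⁺ [He]2s².
Approximate IE_3 values (kJ/mol): O 5300, C 4620.
Hence IE_3: C < O.

O > C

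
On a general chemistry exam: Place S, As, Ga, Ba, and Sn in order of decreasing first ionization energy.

S is in period 3, group 16; Ga is in period 4, group 13; As is in period 4, group 15; Sn is in period 5, group 14; Ba is in period 6, group 2.
Removing the outermost electron gets harder across a period and easier down a group.
Neither a single period nor a single group — weigh both effects.
Ga > Ba: both effects reinforce here, so Ga is clearly the higher of the two.
Sn > Ga: the two effects oppose for this pair; the across-period effect wins (709 vs 579 kJ/mol).
As > Sn: both effects reinforce here, so As is clearly the higher of the two.
S > As: both effects reinforce here, so S is clearly the higher of the two.
For reference (kJ/mol): S 1000, Ga 579, As 947, Sn 709, Ba 503.
So from highest to lowest: S > As > Sn > Ga > Ba.

S, As, Sn, Ga, Ba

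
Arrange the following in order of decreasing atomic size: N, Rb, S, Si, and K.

Rb > K > Si > S > N

Radius decreases left→right (rising Z_eff, same n) and increases top→bottom (higher n).
Here both period and group differ, so the two effects have to be weighed against each other.
S > N: the two effects oppose for this pair; the down-group effect wins (103 vs 71 pm).
Si > S: both are in period 3; the period trend gives Si the larger value.
K > Si: relative to Si, both the across-period and down-group shifts push K's atomic radius up.
Rb > K: they share group 1; the group trend gives Rb the larger value.
For reference (pm): N 71, Si 116, S 103, K 196, Rb 210.
So from largest to smallest: Rb > K > Si > S > N.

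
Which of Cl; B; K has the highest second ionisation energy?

K

The second ionization energy removes an electron from the +1 ion. For each element: Cl⁺ still has 6 valence electrons; B⁺ still has 2 valence electrons; K⁺ is the bare [Ar] core.
Breaking into a closed-shell core is much more expensive than removing a leftover valence electron — K has the largest IE_2 here.
Valence configurations: Cl⁺ [Ne]3s²3p⁴, B⁺ [He]2s².
Tabulated IE_2 (kJ/mol): Cl 2298, B 2427, K 3052.
Hence IE_2: Cl < B < K.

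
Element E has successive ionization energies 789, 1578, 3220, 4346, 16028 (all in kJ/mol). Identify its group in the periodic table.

Group 14

Look for the largest jump between consecutive ionization energies: IE5/IE4 ≈ 3.7, far larger than any earlier ratio.
That jump marks the point where a core electron is being removed. So the atom has 4 valence electrons.
A main-group element with 4 valence electrons is in group 14.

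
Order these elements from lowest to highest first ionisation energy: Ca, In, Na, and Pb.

Na < In < Ca < Pb

Na is in period 3, group 1; Ca is in period 4, group 2; In is in period 5, group 13; Pb is in period 6, group 14.
First ionization energy rises across a period (greater Z_eff holds electrons more tightly) and falls down a group (valence electrons are farther from the nucleus).
These sit on a diagonal, where the across-period and down-group effects partly cancel.
In > Na: the two effects oppose for this pair; the across-period effect wins (558 vs 496 kJ/mol).
Ca > In: period and group pull opposite ways; the down-group shift dominates (590 vs 558 kJ/mol).
Pb > Ca: the two effects oppose for this pair; the across-period effect wins (716 vs 590 kJ/mol).
Approximate values (kJ/mol): Na 496, Ca 590, In 558, Pb 716.
So from lowest to highest: Na < In < Ca < Pb.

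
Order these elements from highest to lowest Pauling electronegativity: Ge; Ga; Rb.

Ge, Ga, Rb

Ga is in period 4, group 13; Ge is in period 4, group 14; Rb is in period 5, group 1.
Electronegativity increases across a period and decreases down a group, tracking effective nuclear charge and atomic size.
These span different periods and groups, so the two trends combine.
Ga > Rb: both effects reinforce here, so Ga is clearly the higher of the two.
Ge > Ga: both are in period 4; the period trend gives Ge the larger value.
For reference (Pauling): Ga 1.81, Ge 2.01, Rb 0.82.
So from highest to lowest: Ge > Ga > Rb.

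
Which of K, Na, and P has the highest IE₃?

Na

After 2 electrons have been removed, what remains? K²⁺ is already 1 electron into the core; Na²⁺ is already 1 electron into the core; P²⁺ still has 3 valence electrons.
Core electrons are held far more tightly than valence electrons, so K and Na top the IE_3 order.
Tabulated IE_3 (kJ/mol): K 4420, Na 6910, P 2914.
Overall IE_3 order: P < K < Na.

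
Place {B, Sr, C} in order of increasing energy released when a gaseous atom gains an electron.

Sr < B < C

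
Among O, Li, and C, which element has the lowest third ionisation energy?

C

The third ionization energy removes an electron from the +2 ion. For each element: O²⁺ still has 4 valence electrons; Li²⁺ is already 1 electron into the core; C²⁺ still has 2 valence electrons.
Core electrons are held far more tightly than valence electrons, so Li tops the IE_3 order.
Valence configurations: O²⁺ [He]2s²2p², C²⁺ [He]2s².
Approximate IE_3 values (kJ/mol): O 5300, Li 11815, C 4620.
Hence IE_3: C < O < Li.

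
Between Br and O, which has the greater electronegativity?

O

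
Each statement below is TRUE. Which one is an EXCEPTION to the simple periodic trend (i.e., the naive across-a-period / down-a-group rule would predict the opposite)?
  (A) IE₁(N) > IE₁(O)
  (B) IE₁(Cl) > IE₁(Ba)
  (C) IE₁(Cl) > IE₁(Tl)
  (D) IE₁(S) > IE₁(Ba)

The general trend: first ionization energy increases across a period and decreases down a group.
(A) N (period 2, group 15) vs O (period 2, group 16): the stated order contradicts the simple trend.
(B) Cl (period 3, group 17) vs Ba (period 6, group 2): the stated order agrees with the simple trend.
(C) Cl (period 3, group 17) vs Tl (period 6, group 13): the stated order agrees with the simple trend.
(D) S (period 3, group 16) vs Ba (period 6, group 2): the stated order agrees with the simple trend.
The exception is (A): pairing an electron in O's 2p⁴ costs repulsion energy, so O ionizes more easily than half-filled N (2p³).

(A)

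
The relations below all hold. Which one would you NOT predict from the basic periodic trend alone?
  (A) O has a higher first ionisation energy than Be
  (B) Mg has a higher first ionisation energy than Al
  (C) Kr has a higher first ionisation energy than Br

The general trend: first ionisation energy increases across a period and decreases down a group.
(A) O (period 2, group 16) vs Be (period 2, group 2): the stated order agrees with the simple trend.
(B) Mg (period 3, group 2) vs Al (period 3, group 13): the stated order contradicts the simple trend.
(C) Kr (period 4, group 18) vs Br (period 4, group 17): the stated order agrees with the simple trend.
The exception is (B): Al's single 3p electron is easier to remove than one from Mg's filled 3s².

(B)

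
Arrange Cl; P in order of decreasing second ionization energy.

Cl > P

After 1 electron has been removed, what remains? Cl⁺ still has 6 valence electrons; P⁺ still has 4 valence electrons.
All are still removing valence electrons, so compare the +1 ions as you would atoms: IE_2 generally rises across a period (higher Z_eff) and falls down a group (larger shell), subject to the usual subshell exceptions.
Valence configurations: Cl⁺ [Ne]3s²3p⁴, P⁺ [Ne]3s²3p².
Approximate IE_2 values (kJ/mol): Cl 2298, P 1907.
Hence IE_2: P < Cl.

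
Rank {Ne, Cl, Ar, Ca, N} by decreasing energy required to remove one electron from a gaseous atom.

Ne > Ar > N > Cl > Ca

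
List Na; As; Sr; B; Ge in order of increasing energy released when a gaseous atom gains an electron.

Sr, B, Na, As, Ge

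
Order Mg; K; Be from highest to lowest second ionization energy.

Consider each +1 ion: Mg⁺ still has 1 valence electron; K⁺ is the bare [Ar] core; Be⁺ still has 1 valence electron.
Pulling an electron out of a noble-gas core costs far more than removing a remaining valence electron, so K sits at the high end of IE_2.
Valence configurations: Mg⁺ [Ne]3s¹, Be⁺ [He]2s¹.
The numbers (kJ/mol): Mg 1451, K 3052, Be 1757.
Hence IE_2: Mg < Be < K.

K > Be > Mg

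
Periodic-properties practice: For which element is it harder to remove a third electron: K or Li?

The third ionization energy removes an electron from the +2 ion. For each element: K²⁺ is already 1 electron into the core; Li²⁺ is already 1 electron into the core.
All of these are removing an electron from a noble-gas core or deeper; the smaller core (lower principal quantum number) is held far more tightly, and within a period the higher nuclear charge binds the same core more tightly.
Approximate IE_3 values (kJ/mol): K 4420, Li 11815.
Putting it together, IE_3: K < Li.

Li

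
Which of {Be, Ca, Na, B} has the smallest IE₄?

Consider each +3 ion: Be³⁺ is already 1 electron into the core; Ca³⁺ is already 1 electron into the core; Na³⁺ is already 2 electrons into the core; B³⁺ is the bare [He] core.
All of these are removing an electron from a noble-gas core or deeper; the smaller core (lower principal quantum number) is held far more tightly, and within a period the higher nuclear charge binds the same core more tightly.
Tabulated IE_4 (kJ/mol): Be 21007, Ca 6491, Na 9543, B 25026.
So the fourth ionization energies run Ca < Na < Be < B.

Ca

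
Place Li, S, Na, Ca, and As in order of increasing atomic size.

S, As, Li, Na, Ca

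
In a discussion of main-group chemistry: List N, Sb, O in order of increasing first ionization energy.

Sb < O < N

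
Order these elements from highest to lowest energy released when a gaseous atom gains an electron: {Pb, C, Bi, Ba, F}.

C is in period 2, group 14; F is in period 2, group 17; Ba is in period 6, group 2; Pb is in period 6, group 14; Bi is in period 6, group 15.
EA tends to increase across a period and decrease down a group, though the pattern is less regular than for IE or radius.
These span different periods and groups, so the two trends combine.
Pb > Ba: both are in period 6; the period trend gives Pb the larger value.
Bi > Pb: Bi lies to the right of Pb in period 6, so the across-period effect alone puts Bi higher.
C > Bi: the two effects oppose for this pair; the down-group effect wins (122 vs 91 kJ/mol).
F > C: both are in period 2; the period trend gives F the larger value.
Approximate values (kJ/mol): C 122, F 328, Ba 14, Pb 35, Bi 91.
So from highest to lowest: F > C > Bi > Pb > Ba.

F > C > Bi > Pb > Ba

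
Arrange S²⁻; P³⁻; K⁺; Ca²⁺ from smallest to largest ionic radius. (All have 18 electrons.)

Ca²⁺ < K⁺ < S²⁻ < P³⁻

All of these have 18 electrons, so size is governed by nuclear charge alone: the more protons, the stronger the pull on the same electron cloud, and the smaller the ion.
Nuclear charges: Ca²⁺ (Z=20), K⁺ (Z=19), S²⁻ (Z=16), P³⁻ (Z=15).
Smallest to largest: Ca²⁺ < K⁺ < S²⁻ < P³⁻.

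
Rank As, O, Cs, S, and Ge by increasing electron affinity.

Cs < As < Ge < O < S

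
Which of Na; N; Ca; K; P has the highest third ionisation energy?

The third ionization energy removes an electron from the +2 ion. For each element: Na²⁺ is already 1 electron into the core; N²⁺ still has 3 valence electrons; Ca²⁺ is the bare [Ar] core; K²⁺ is already 1 electron into the core; P²⁺ still has 3 valence electrons.
Usually core removal costs more than valence removal, but here the competition is close: a tightly held n=2 valence electron can cost more to remove than an n=3 core electron, so the actual values have to decide it.
Valence configurations: N²⁺ [He]2s²2p¹, P²⁺ [Ne]3s²3p¹.
Tabulated IE_3 (kJ/mol): Na 6910, N 4578, Ca 4912, K 4420, P 2914.
So the third ionization energies run P < K < N < Ca < Na.

Na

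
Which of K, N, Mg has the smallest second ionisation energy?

Mg

The second ionization energy removes an electron from the +1 ion. For each element: K⁺ is the bare [Ar] core; N⁺ still has 4 valence electrons; Mg⁺ still has 1 valence electron.
Core electrons are held far more tightly than valence electrons, so K tops the IE_2 order.
Valence configurations: N⁺ [He]2s²2p², Mg⁺ [Ne]3s¹.
Approximate IE_2 values (kJ/mol): K 3052, N 2856, Mg 1451.
Overall IE_2 order: Mg < N < K.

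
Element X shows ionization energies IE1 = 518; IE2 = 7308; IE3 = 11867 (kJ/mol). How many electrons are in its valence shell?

1

Look for the largest jump between consecutive ionization energies: IE2/IE1 ≈ 14.1, far larger than any earlier ratio.
That jump marks the point where a core electron is being removed. So the atom has 1 valence electron.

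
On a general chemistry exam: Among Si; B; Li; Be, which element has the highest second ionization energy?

Consider each +1 ion: Si⁺ still has 3 valence electrons; B⁺ still has 2 valence electrons; Li⁺ is the bare [He] core; Be⁺ still has 1 valence electron.
Breaking into a closed-shell core is much more expensive than removing a leftover valence electron — Li has the largest IE_2 here.
Valence configurations: Si⁺ [Ne]3s²3p¹, B⁺ [He]2s², Be⁺ [He]2s¹.
Approximate IE_2 values (kJ/mol): Si 1577, B 2427, Li 7298, Be 1757.
So the second ionization energies run Si < Be < B < Li.

Li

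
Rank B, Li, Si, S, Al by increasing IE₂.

Si < Al < S < B < Li

The second ionization energy removes an electron from the +1 ion. For each element: B⁺ still has 2 valence electrons; Li⁺ is the bare [He] core; Si⁺ still has 3 valence electrons; S⁺ still has 5 valence electrons; Al⁺ still has 2 valence electrons.
Breaking into a closed-shell core is much more expensive than removing a leftover valence electron — Li has the largest IE_2 here.
Valence configurations: B⁺ [He]2s², Si⁺ [Ne]3s²3p¹, S⁺ [Ne]3s²3p³, Al⁺ [Ne]3s².
Si⁺ loses a lone 3p electron whereas Al⁺ must break into a filled 3s² pair, so IE_2(Al) > IE_2(Si) even though Si has the higher nuclear charge.
Approximate IE_2 values (kJ/mol): B 2427, Li 7298, Si 1577, S 2252, Al 1817.
Hence IE_2: Si < Al < S < B < Li.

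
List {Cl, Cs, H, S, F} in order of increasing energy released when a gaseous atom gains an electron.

H is in period 1, group 1; F is in period 2, group 17; S is in period 3, group 16; Cl is in period 3, group 17; Cs is in period 6, group 1.
EA tends to increase across a period and decrease down a group, though the pattern is less regular than for IE or radius.
Here both period and group differ, so the two effects have to be weighed against each other.
H > Cs: they share group 1; the group trend gives H the larger value.
S > H: the two effects oppose for this pair; the across-period effect wins (200 vs 73 kJ/mol).
F > S: both effects reinforce here, so F is clearly the higher of the two.
Cl > F: this pair runs against the simple trend — see the exception note.
Note the exception: Cl has a higher electron affinity than F, contrary to the simple trend — F's small 2p subshell makes the incoming electron feel strong e⁻–e⁻ repulsion, so Cl actually releases more energy on gaining an electron.
Tabulated electron affinity (kJ/mol): H 73, F 328, S 200, Cl 349, Cs 46.
So from lowest to highest: Cs < H < S < F < Cl.

Cs, H, S, F, Cl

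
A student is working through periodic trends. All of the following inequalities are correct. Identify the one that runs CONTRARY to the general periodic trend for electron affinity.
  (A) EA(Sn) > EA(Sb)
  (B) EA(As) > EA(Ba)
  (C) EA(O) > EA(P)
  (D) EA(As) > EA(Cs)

The general trend: electron affinity increases across a period and decreases down a group.
(A) Sn (period 5, group 14) vs Sb (period 5, group 15): the stated order contradicts the simple trend.
(B) As (period 4, group 15) vs Ba (period 6, group 2): the stated order agrees with the simple trend.
(C) O (period 2, group 16) vs P (period 3, group 15): the stated order agrees with the simple trend.
(D) As (period 4, group 15) vs Cs (period 6, group 1): the stated order agrees with the simple trend.
The exception is (A): adding an electron to Sb's half-filled 5p³ is unfavourable, so Sn has the more exothermic EA.

(A)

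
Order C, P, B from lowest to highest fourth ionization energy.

Consider each +3 ion: C³⁺ still has 1 valence electron; P³⁺ still has 2 valence electrons; B³⁺ is the bare [He] core.
Pulling an electron out of a noble-gas core costs far more than removing a remaining valence electron, so B sits at the high end of IE_4.
Valence configurations: C³⁺ [He]2s¹, P³⁺ [Ne]3s².
Approximate IE_4 values (kJ/mol): C 6223, P 4964, B 25026.
Hence IE_4: P < C < B.

P < C < B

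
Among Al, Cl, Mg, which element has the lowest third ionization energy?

Al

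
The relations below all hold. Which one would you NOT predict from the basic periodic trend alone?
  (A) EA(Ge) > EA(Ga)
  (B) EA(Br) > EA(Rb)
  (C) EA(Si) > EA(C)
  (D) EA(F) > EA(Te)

(C)

The general trend: electron affinity increases across a period and decreases down a group.
(A) Ge (period 4, group 14) vs Ga (period 4, group 13): the stated order agrees with the simple trend.
(B) Br (period 4, group 17) vs Rb (period 5, group 1): the stated order agrees with the simple trend.
(C) Si (period 3, group 14) vs C (period 2, group 14): the stated order contradicts the simple trend.
(D) F (period 2, group 17) vs Te (period 5, group 16): the stated order agrees with the simple trend.
The exception is (C): Si's larger, more diffuse 3p orbitals accept an added electron slightly more readily than C's compact 2p.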